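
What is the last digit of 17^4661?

The units digit of 17^n cycles with period 4: 7, 9, 3, 1, …
4661 leaves remainder 1 on division by 4, so 17^4661 ends in 7.

7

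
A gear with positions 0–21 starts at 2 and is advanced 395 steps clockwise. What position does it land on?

395 − 17·22 = 21, so 395 ≡ 21 (mod 22).
(2 + 21) mod 22 = 1.

1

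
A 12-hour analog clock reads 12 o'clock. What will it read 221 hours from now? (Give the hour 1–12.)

221 mod 12 = 5 (since 18·12 = 216).
12 + 5 → 5 on a 12-hour dial.

5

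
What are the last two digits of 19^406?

81

Square-and-reduce mod 100: 19^1≡19, 19^2≡61, 19^4≡21, 19^8≡41, 19^16≡81, 19^32≡61, 19^64≡21, 19^128≡41, 19^256≡81.
Since 406 = 2 + 4 + 16 + 128 + 256 in binary, 19^406 ≡ 61·21·81·41·81 ≡ 81 (mod 100).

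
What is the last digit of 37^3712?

Powers of 7 mod 10 repeat with period 4: 7, 9, 3, 1.
3712 mod 4 = 0, so the last digit matches 7^4 = 1.

1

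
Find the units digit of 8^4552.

6

Last digits of 8^n: 8, 4, 2, 6 (period 4).
4552 mod 4 = 0, so the last digit matches 8^4 = 6.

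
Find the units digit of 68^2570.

4

Powers of 8 mod 10 repeat with period 4: 8, 4, 2, 6.
2570 mod 4 = 2, so the last digit matches 8^2 = 4.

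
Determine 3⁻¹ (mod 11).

11 = 3·3 + 2
3 = 1·2 + 1
2 = 2·1 + 0
Back-substituting gives 3·4 ≡ 1 (mod 11).

4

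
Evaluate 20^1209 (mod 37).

Successive squares of 20 mod 37: 20^1≡20, 20^2≡30, 20^4≡12, 20^8≡33, 20^16≡16, 20^32≡34, 20^64≡9, 20^128≡7, 20^256≡12, 20^512≡33, 20^1024≡16.
Since 1209 = 1 + 8 + 16 + 32 + 128 + 1024 in binary, 20^1209 ≡ 20·33·16·34·7·16 ≡ 29 (mod 37).

29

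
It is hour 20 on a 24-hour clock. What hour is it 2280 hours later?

2280 = 95·24 + 0, so 2280 mod 24 = 0.
(20 + 0) mod 24 = 20.

20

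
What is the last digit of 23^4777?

3

Powers of 3 mod 10 repeat with period 4: 3, 9, 7, 1.
4777 leaves remainder 1 on division by 4, so 23^4777 ends in 3.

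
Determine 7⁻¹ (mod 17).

5

7·5 = 35 = 2·17 + 1, so 7⁻¹ ≡ 5 (mod 17).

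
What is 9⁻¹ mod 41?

9·32 = 288 = 7·41 + 1, so 9⁻¹ ≡ 32 (mod 41).

32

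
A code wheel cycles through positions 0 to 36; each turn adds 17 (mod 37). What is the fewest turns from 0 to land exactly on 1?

37 = 2·17 + 3
17 = 5·3 + 2
3 = 1·2 + 1
2 = 2·1 + 0
Back-substituting gives 17·24 ≡ 1 (mod 37).

24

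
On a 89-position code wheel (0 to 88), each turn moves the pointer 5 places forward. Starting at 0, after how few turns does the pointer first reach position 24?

76

The inverse of 5 mod 89 is 18 (since 5·18 = 90 ≡ 1).
So x ≡ 18·24 = 432 ≡ 76 (mod 89).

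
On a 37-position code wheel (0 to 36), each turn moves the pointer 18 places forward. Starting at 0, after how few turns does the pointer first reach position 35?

4

The inverse of 18 mod 37 is 35 (since 18·35 = 630 ≡ 1).
So x ≡ 35·35 = 1225 ≡ 4 (mod 37).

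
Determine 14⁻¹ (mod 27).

27 = 1·14 + 13
14 = 1·13 + 1
13 = 13·1 + 0
Back-substituting gives 14·2 ≡ 1 (mod 27).

2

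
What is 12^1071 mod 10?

8

The units digit of 12^n cycles with period 4: 2, 4, 8, 6, …
1071 mod 4 = 3, so the last digit matches 2^3 = 8.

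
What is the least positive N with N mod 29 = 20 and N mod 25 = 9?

484

Since 25·7 ≡ 1 (mod 29), take x = 9 + 25·((20−9)·7 mod 29) = 9 + 25·19 = 484.
Check: 484 mod 29 = 20, 484 mod 25 = 9.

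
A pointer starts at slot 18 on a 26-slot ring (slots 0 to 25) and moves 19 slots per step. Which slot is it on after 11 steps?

19

11·19 = 209.
209 mod 26 = 1 (since 8·26 = 208).
(18 + 1) mod 26 = 19.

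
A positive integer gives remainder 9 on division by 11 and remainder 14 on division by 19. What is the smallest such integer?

x ≡ 9 (mod 11) gives x ∈ {9, 20, 31, 42, 53, 64, 75, 86, …}.
The first of these with x mod 19 = 14 is 185.

185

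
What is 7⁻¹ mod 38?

11

7·11 = 77 = 2·38 + 1, so 7⁻¹ ≡ 11 (mod 38).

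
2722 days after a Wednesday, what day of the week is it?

2722 = 388·7 + 6, so 2722 mod 7 = 6.
Wednesday + 6 days → Tuesday.

Tuesday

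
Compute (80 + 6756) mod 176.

148

6756 − 38·176 = 68, so 6756 ≡ 68 (mod 176).
(80 + 68) mod 176 = 148.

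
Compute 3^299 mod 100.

By repeated squaring mod 100: 3^1≡3, 3^2≡9, 3^4≡81, 3^8≡61, 3^16≡21, 3^32≡41, 3^64≡81, 3^128≡61, 3^256≡21.
Since 299 = 1 + 2 + 8 + 32 + 256 in binary, 3^299 ≡ 3·9·61·41·21 ≡ 67 (mod 100).

67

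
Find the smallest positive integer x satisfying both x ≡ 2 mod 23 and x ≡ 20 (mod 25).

x ≡ 2 (mod 23) gives x ∈ {2, 25, 48, 71, 94, 117, 140, 163, …}.
The first of these with x mod 25 = 20 is 370.

370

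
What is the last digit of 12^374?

Powers of 2 mod 10 repeat with period 4: 2, 4, 8, 6.
374 leaves remainder 2 on division by 4, so 12^374 ends in 4.

4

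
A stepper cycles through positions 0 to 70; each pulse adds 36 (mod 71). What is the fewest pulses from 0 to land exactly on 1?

71 = 1·36 + 35
36 = 1·35 + 1
35 = 35·1 + 0
Back-substituting gives 36·2 ≡ 1 (mod 71).

2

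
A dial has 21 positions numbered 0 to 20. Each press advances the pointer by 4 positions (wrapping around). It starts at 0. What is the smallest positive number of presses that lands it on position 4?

1

4⁻¹ ≡ 16 (mod 21) because 4·16 = 64 = 3·21 + 1.
Multiplying both sides by 16: x ≡ 16·4 = 64 ≡ 1 (mod 21).
Check: 4·1 = 4 = 0·21 + 4.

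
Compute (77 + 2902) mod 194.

69

2902 = 14·194 + 186, so 2902 mod 194 = 186.
(77 + 186) mod 194 = 69.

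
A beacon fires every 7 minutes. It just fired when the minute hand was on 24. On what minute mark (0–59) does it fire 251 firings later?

41

251·7 = 1757.
1757 mod 60 = 17 (since 29·60 = 1740).
(24 + 17) mod 60 = 41.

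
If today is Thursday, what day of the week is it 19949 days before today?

19949 mod 7 = 6 (since 2849·7 = 19943).
Thursday − 6 days → Friday.

Friday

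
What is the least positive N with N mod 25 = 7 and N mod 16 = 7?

7

x ≡ 7 (mod 16) gives x ∈ {7}.
The first of these with x mod 25 = 7 is 7.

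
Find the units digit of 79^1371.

Last digits of 9^n: 9, 1 (period 2).
1371 leaves remainder 1 on division by 2, so 79^1371 ends in 9.

9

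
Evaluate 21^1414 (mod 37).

Successive squares of 21 mod 37: 21^1≡21, 21^2≡34, 21^4≡9, 21^8≡7, 21^16≡12, 21^32≡33, 21^64≡16, 21^128≡34, 21^256≡9, 21^512≡7, 21^1024≡12.
Since 1414 = 2 + 4 + 128 + 256 + 1024 in binary, 21^1414 ≡ 34·9·34·9·12 ≡ 16 (mod 37).

16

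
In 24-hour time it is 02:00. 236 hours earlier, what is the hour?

6

236 = 9·24 + 20, so 236 mod 24 = 20.
(2 − 20) mod 24 = 6.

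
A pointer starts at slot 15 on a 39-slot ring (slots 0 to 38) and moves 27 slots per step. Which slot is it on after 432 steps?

432·27 = 11664.
Dividing 11664 by 39 gives quotient 299 and remainder 3.
(15 + 3) mod 39 = 18.

18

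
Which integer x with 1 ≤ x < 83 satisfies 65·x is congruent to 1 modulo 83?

23

65·23 = 1495 = 18·83 + 1, so 65⁻¹ ≡ 23 (mod 83).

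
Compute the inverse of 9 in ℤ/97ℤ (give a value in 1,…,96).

9·54 = 486 = 5·97 + 1, so 9⁻¹ ≡ 54 (mod 97).

54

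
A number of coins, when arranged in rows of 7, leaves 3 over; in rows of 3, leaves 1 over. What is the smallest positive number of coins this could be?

10

x ≡ 1 (mod 3) gives x ∈ {1, 4, 7, 10}.
The first of these with x mod 7 = 3 is 10.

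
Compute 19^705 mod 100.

99

Successive squares of 19 mod 100: 19^1≡19, 19^2≡61, 19^4≡21, 19^8≡41, 19^16≡81, 19^32≡61, 19^64≡21, 19^128≡41, 19^256≡81, 19^512≡61.
Since 705 = 1 + 64 + 128 + 512 in binary, 19^705 ≡ 19·21·41·61 ≡ 99 (mod 100).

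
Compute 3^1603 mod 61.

Successive squares of 3 mod 61: 3^1≡3, 3^2≡9, 3^4≡20, 3^8≡34, 3^16≡58, 3^32≡9, 3^64≡20, 3^128≡34, 3^256≡58, 3^512≡9, 3^1024≡20.
1603 = 1 + 2 + 64 + 512 + 1024, so 3^1603 ≡ 3·9·20·9·20 ≡ 27 (mod 61).

27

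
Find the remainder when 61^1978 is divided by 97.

Square-and-reduce mod 97: 61^1≡61, 61^2≡35, 61^4≡61, 61^8≡35, 61^16≡61, 61^32≡35, 61^64≡61, 61^128≡35, 61^256≡61, 61^512≡35, 61^1024≡61.
1978 = 2 + 8 + 16 + 32 + 128 + 256 + 512 + 1024, so 61^1978 ≡ 35·35·61·35·35·61·35·61 ≡ 61 (mod 97).

61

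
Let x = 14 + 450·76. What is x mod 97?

450·76 = 34200.
Dividing 34200 by 97 gives quotient 352 and remainder 56.
(14 + 56) mod 97 = 70.

70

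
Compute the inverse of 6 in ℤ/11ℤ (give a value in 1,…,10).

11 = 1·6 + 5
6 = 1·5 + 1
5 = 5·1 + 0
Back-substituting gives 6·2 ≡ 1 (mod 11).

2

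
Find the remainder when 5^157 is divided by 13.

Square-and-reduce mod 13: 5^1≡5, 5^2≡12, 5^4≡1, 5^8≡1, 5^16≡1, 5^32≡1, 5^64≡1, 5^128≡1.
Since 157 = 1 + 4 + 8 + 16 + 128 in binary, 5^157 ≡ 5·1·1·1·1 ≡ 5 (mod 13).

5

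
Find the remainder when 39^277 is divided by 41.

By repeated squaring mod 41: 39^1≡39, 39^2≡4, 39^4≡16, 39^8≡10, 39^16≡18, 39^32≡37, 39^64≡16, 39^128≡10, 39^256≡18.
277 = 1 + 4 + 16 + 256, so 39^277 ≡ 39·16·18·18 ≡ 5 (mod 41).

5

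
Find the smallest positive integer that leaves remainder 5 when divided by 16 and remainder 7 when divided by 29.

181

Since 29·5 ≡ 1 (mod 16), take x = 7 + 29·((5−7)·5 mod 16) = 7 + 29·6 = 181.
Check: 181 mod 16 = 5, 181 mod 29 = 7.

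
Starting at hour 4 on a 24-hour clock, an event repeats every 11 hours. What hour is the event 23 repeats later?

23·11 = 253.
Dividing 253 by 24 gives quotient 10 and remainder 13.
(4 + 13) mod 24 = 17.

17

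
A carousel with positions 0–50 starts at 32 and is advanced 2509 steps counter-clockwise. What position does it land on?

22

2509 − 49·51 = 10, so 2509 ≡ 10 (mod 51).
(32 − 10) mod 51 = 22.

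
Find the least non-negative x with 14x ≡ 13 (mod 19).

5

The inverse of 14 mod 19 is 15 (since 14·15 = 210 ≡ 1).
Multiplying both sides by 15: x ≡ 15·13 = 195 ≡ 5 (mod 19).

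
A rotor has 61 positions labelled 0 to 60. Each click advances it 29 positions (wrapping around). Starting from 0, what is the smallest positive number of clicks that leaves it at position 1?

40

29·40 = 1160 = 19·61 + 1, so 29⁻¹ ≡ 40 (mod 61).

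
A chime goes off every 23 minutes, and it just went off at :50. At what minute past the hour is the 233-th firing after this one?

9

233·23 = 5359.
5359 mod 60 = 19 (since 89·60 = 5340).
(50 + 19) mod 60 = 9.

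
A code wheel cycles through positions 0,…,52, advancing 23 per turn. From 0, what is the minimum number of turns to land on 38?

27

The inverse of 23 mod 53 is 30 (since 23·30 = 690 ≡ 1).
So x ≡ 30·38 = 1140 ≡ 27 (mod 53).
Check: 23·27 = 621 = 11·53 + 38.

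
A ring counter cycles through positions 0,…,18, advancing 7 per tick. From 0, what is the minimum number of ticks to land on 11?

7⁻¹ ≡ 11 (mod 19) because 7·11 = 77 = 4·19 + 1.
So x ≡ 11·11 = 121 ≡ 7 (mod 19).
Check: 7·7 = 49 = 2·19 + 11.

7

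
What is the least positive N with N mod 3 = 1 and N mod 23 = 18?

64

x ≡ 1 (mod 3) gives x ∈ {1, 4, 7, 10, 13, 16, 19, 22, …}.
The first of these with x mod 23 = 18 is 64.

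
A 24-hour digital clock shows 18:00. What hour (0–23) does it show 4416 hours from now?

4416 = 184·24 + 0, so 4416 mod 24 = 0.
(18 + 0) mod 24 = 18.

18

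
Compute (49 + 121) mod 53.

121 − 2·53 = 15, so 121 ≡ 15 (mod 53).
(49 + 15) mod 53 = 11.

11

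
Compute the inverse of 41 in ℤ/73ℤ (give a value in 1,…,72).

57

73 = 1·41 + 32
41 = 1·32 + 9
32 = 3·9 + 5
9 = 1·5 + 4
5 = 1·4 + 1
4 = 4·1 + 0
Back-substituting gives 41·57 ≡ 1 (mod 73).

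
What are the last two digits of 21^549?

By repeated squaring mod 100: 21^1≡21, 21^2≡41, 21^4≡81, 21^8≡61, 21^16≡21, 21^32≡41, 21^64≡81, 21^128≡61, 21^256≡21, 21^512≡41.
Since 549 = 1 + 4 + 32 + 512 in binary, 21^549 ≡ 21·81·41·41 ≡ 81 (mod 100).

81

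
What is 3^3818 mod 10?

9

The units digit of 3^n cycles with period 4: 3, 9, 7, 1, …
3818 mod 4 = 2, so the last digit matches 3^2 = 9.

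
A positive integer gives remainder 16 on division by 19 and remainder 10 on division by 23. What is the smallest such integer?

Since 23·5 ≡ 1 (mod 19), take x = 10 + 23·((16−10)·5 mod 19) = 10 + 23·11 = 263.
Check: 263 mod 19 = 16, 263 mod 23 = 10.

263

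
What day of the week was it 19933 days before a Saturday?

Dividing 19933 by 7 gives quotient 2847 and remainder 4.
Saturday − 4 days → Tuesday.

Tuesday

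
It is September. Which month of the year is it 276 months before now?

276 mod 12 = 0 (since 23·12 = 276).
September − 0 months → September.

September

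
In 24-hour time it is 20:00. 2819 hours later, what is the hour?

7

Dividing 2819 by 24 gives quotient 117 and remainder 11.
(20 + 11) mod 24 = 7.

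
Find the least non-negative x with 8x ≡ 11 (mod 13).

3

8⁻¹ ≡ 5 (mod 13) because 8·5 = 40 = 3·13 + 1.
Multiplying both sides by 5: x ≡ 5·11 = 55 ≡ 3 (mod 13).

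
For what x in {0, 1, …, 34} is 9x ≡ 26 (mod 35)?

9⁻¹ ≡ 4 (mod 35) because 9·4 = 36 = 1·35 + 1.
Multiplying both sides by 4: x ≡ 4·26 = 104 ≡ 34 (mod 35).

34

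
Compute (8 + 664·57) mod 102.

664·57 = 37848.
37848 = 371·102 + 6, so 37848 mod 102 = 6.
(8 + 6) mod 102 = 14.

14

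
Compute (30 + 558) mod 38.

18

558 − 14·38 = 26, so 558 ≡ 26 (mod 38).
(30 + 26) mod 38 = 18.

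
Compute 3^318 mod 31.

By repeated squaring mod 31: 3^1≡3, 3^2≡9, 3^4≡19, 3^8≡20, 3^16≡28, 3^32≡9, 3^64≡19, 3^128≡20, 3^256≡28.
Since 318 = 2 + 4 + 8 + 16 + 32 + 256 in binary, 3^318 ≡ 9·19·20·28·9·28 ≡ 4 (mod 31).

4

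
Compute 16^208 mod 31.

4

Square-and-reduce mod 31: 16^1≡16, 16^2≡8, 16^4≡2, 16^8≡4, 16^16≡16, 16^32≡8, 16^64≡2, 16^128≡4.
208 = 16 + 64 + 128, so 16^208 ≡ 16·2·4 ≡ 4 (mod 31).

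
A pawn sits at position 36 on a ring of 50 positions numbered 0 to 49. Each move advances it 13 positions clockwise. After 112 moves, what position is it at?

112·13 = 1456.
1456 = 29·50 + 6, so 1456 mod 50 = 6.
(36 + 6) mod 50 = 42.

42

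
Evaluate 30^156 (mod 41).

By repeated squaring mod 41: 30^1≡30, 30^2≡39, 30^4≡4, 30^8≡16, 30^16≡10, 30^32≡18, 30^64≡37, 30^128≡16.
Since 156 = 4 + 8 + 16 + 128 in binary, 30^156 ≡ 4·16·10·16 ≡ 31 (mod 41).

31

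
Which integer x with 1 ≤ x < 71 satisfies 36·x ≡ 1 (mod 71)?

71 = 1·36 + 35
36 = 1·35 + 1
35 = 35·1 + 0
Back-substituting gives 36·2 ≡ 1 (mod 71).

2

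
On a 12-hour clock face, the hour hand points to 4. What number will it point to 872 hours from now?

872 − 72·12 = 8, so 872 ≡ 8 (mod 12).
4 + 8 → 12 on a 12-hour dial.

12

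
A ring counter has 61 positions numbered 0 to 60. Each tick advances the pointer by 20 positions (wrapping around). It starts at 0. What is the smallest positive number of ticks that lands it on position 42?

57

The inverse of 20 mod 61 is 58 (since 20·58 = 1160 ≡ 1).
So x ≡ 58·42 = 2436 ≡ 57 (mod 61).
Check: 20·57 = 1140 = 18·61 + 42.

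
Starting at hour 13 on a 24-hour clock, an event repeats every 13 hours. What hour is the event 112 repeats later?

5

112·13 = 1456.
1456 mod 24 = 16 (since 60·24 = 1440).
(13 + 16) mod 24 = 5.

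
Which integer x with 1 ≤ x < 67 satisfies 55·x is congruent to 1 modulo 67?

55·39 = 2145 = 32·67 + 1, so 55⁻¹ ≡ 39 (mod 67).

39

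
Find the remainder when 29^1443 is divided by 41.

Successive squares of 29 mod 41: 29^1≡29, 29^2≡21, 29^4≡31, 29^8≡18, 29^16≡37, 29^32≡16, 29^64≡10, 29^128≡18, 29^256≡37, 29^512≡16, 29^1024≡10.
Since 1443 = 1 + 2 + 32 + 128 + 256 + 1024 in binary, 29^1443 ≡ 29·21·16·18·37·10 ≡ 35 (mod 41).

35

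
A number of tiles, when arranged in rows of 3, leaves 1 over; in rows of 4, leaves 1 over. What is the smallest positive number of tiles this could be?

1

x ≡ 1 (mod 3) gives x ∈ {1}.
The first of these with x mod 4 = 1 is 1.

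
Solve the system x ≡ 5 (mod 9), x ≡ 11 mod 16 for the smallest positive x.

59

x ≡ 5 (mod 9) gives x ∈ {5, 14, 23, 32, 41, 50, 59}.
The first of these with x mod 16 = 11 is 59.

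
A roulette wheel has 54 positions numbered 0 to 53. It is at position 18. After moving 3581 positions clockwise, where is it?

3581 − 66·54 = 17, so 3581 ≡ 17 (mod 54).
(18 + 17) mod 54 = 35.

35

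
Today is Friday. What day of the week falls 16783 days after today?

16783 = 2397·7 + 4, so 16783 mod 7 = 4.
Friday + 4 days → Tuesday.

Tuesday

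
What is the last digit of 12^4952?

Last digits of 2^n: 2, 4, 8, 6 (period 4).
4952 mod 4 = 0, so the last digit matches 2^4 = 6.

6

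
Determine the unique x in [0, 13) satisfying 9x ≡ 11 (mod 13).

9⁻¹ ≡ 3 (mod 13) because 9·3 = 27 = 2·13 + 1.
Multiplying both sides by 3: x ≡ 3·11 = 33 ≡ 7 (mod 13).

7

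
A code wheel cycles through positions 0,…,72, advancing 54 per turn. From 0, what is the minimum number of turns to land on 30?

The inverse of 54 mod 73 is 23 (since 54·23 = 1242 ≡ 1).
Multiplying both sides by 23: x ≡ 23·30 = 690 ≡ 33 (mod 73).
Check: 54·33 = 1782 = 24·73 + 30.

33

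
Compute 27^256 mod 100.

61

By repeated squaring mod 100: 27^1≡27, 27^2≡29, 27^4≡41, 27^8≡81, 27^16≡61, 27^32≡21, 27^64≡41, 27^128≡81, 27^256≡61.
Since 256 = 256 in binary, 27^256 ≡ 61 ≡ 61 (mod 100).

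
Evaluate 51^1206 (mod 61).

27

Successive squares of 51 mod 61: 51^1≡51, 51^2≡39, 51^4≡57, 51^8≡16, 51^16≡12, 51^32≡22, 51^64≡57, 51^128≡16, 51^256≡12, 51^512≡22, 51^1024≡57.
Since 1206 = 2 + 4 + 16 + 32 + 128 + 1024 in binary, 51^1206 ≡ 39·57·12·22·16·57 ≡ 27 (mod 61).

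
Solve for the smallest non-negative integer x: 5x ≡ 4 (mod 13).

5⁻¹ ≡ 8 (mod 13) because 5·8 = 40 = 3·13 + 1.
So x ≡ 8·4 = 32 ≡ 6 (mod 13).

6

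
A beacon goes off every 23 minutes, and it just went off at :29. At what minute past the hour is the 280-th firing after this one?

280·23 = 6440.
6440 = 107·60 + 20, so 6440 mod 60 = 20.
(29 + 20) mod 60 = 49.

49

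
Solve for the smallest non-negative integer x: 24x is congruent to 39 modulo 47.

24⁻¹ ≡ 2 (mod 47) because 24·2 = 48 = 1·47 + 1.
So x ≡ 2·39 = 78 ≡ 31 (mod 47).
Check: 24·31 = 744 = 15·47 + 39.

31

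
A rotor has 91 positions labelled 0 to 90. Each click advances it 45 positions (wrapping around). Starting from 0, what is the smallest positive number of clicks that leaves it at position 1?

91 = 2·45 + 1
45 = 45·1 + 0
Back-substituting gives 45·89 ≡ 1 (mod 91).

89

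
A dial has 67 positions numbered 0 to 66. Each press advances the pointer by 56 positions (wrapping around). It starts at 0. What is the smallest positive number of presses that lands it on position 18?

41

The inverse of 56 mod 67 is 6 (since 56·6 = 336 ≡ 1).
So x ≡ 6·18 = 108 ≡ 41 (mod 67).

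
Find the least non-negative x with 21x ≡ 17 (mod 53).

The inverse of 21 mod 53 is 48 (since 21·48 = 1008 ≡ 1).
Multiplying both sides by 48: x ≡ 48·17 = 816 ≡ 21 (mod 53).

21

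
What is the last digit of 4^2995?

The units digit of 4^n cycles with period 2: 4, 6, …
2995 leaves remainder 1 on division by 2, so 4^2995 ends in 4.

4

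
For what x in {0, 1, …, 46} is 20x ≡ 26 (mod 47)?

6

The inverse of 20 mod 47 is 40 (since 20·40 = 800 ≡ 1).
Multiplying both sides by 40: x ≡ 40·26 = 1040 ≡ 6 (mod 47).
Check: 20·6 = 120 = 2·47 + 26.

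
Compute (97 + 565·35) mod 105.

565·35 = 19775.
19775 − 188·105 = 35, so 19775 ≡ 35 (mod 105).
(97 + 35) mod 105 = 27.

27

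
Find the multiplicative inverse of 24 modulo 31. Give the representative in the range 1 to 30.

31 = 1·24 + 7
24 = 3·7 + 3
7 = 2·3 + 1
3 = 3·1 + 0
Back-substituting gives 24·22 ≡ 1 (mod 31).

22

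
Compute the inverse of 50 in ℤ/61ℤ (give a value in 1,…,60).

50·11 = 550 = 9·61 + 1, so 50⁻¹ ≡ 11 (mod 61).

11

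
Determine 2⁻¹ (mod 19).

19 = 9·2 + 1
2 = 2·1 + 0
Back-substituting gives 2·10 ≡ 1 (mod 19).

10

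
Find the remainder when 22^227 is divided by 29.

By repeated squaring mod 29: 22^1≡22, 22^2≡20, 22^4≡23, 22^8≡7, 22^16≡20, 22^32≡23, 22^64≡7, 22^128≡20.
227 = 1 + 2 + 32 + 64 + 128, so 22^227 ≡ 22·20·23·7·20 ≡ 5 (mod 29).

5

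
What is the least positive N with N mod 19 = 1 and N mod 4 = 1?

1

x ≡ 1 (mod 4) gives x ∈ {1}.
The first of these with x mod 19 = 1 is 1.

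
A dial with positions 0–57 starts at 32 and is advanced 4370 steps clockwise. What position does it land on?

52

4370 − 75·58 = 20, so 4370 ≡ 20 (mod 58).
(32 + 20) mod 58 = 52.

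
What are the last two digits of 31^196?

81

Successive squares of 31 mod 100: 31^1≡31, 31^2≡61, 31^4≡21, 31^8≡41, 31^16≡81, 31^32≡61, 31^64≡21, 31^128≡41.
Since 196 = 4 + 64 + 128 in binary, 31^196 ≡ 21·21·41 ≡ 81 (mod 100).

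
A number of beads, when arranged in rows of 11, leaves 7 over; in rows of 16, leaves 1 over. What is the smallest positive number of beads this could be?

x ≡ 7 (mod 11) gives x ∈ {7, 18, 29, 40, 51, 62, 73, 84, …}.
The first of these with x mod 16 = 1 is 161.

161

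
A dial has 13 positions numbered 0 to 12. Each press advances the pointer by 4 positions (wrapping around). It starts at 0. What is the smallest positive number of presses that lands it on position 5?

The inverse of 4 mod 13 is 10 (since 4·10 = 40 ≡ 1).
So x ≡ 10·5 = 50 ≡ 11 (mod 13).

11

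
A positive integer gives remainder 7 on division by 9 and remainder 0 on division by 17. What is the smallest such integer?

34

x ≡ 7 (mod 9) gives x ∈ {7, 16, 25, 34}.
The first of these with x mod 17 = 0 is 34.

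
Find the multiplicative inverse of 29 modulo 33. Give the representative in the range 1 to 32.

29·8 = 232 = 7·33 + 1, so 29⁻¹ ≡ 8 (mod 33).

8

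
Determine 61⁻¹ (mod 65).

65 = 1·61 + 4
61 = 15·4 + 1
4 = 4·1 + 0
Back-substituting gives 61·16 ≡ 1 (mod 65).

16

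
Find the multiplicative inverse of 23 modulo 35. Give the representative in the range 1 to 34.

23·32 = 736 = 21·35 + 1, so 23⁻¹ ≡ 32 (mod 35).

32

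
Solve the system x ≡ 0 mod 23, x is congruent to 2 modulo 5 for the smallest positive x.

92

Since 5·14 ≡ 1 (mod 23), take x = 2 + 5·((0−2)·14 mod 23) = 2 + 5·18 = 92.
Check: 92 mod 23 = 0, 92 mod 5 = 2.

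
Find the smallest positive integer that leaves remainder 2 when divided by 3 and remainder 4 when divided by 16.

x ≡ 2 (mod 3) gives x ∈ {2, 5, 8, 11, 14, 17, 20}.
The first of these with x mod 16 = 4 is 20.

20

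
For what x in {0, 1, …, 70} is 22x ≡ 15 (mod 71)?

62

22⁻¹ ≡ 42 (mod 71) because 22·42 = 924 = 13·71 + 1.
Multiplying both sides by 42: x ≡ 42·15 = 630 ≡ 62 (mod 71).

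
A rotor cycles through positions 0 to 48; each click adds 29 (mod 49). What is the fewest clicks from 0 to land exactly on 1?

22

29·22 = 638 = 13·49 + 1, so 29⁻¹ ≡ 22 (mod 49).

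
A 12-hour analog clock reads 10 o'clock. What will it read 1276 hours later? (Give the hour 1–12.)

2

Dividing 1276 by 12 gives quotient 106 and remainder 4.
10 + 4 → 2 on a 12-hour dial.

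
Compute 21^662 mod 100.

41

By repeated squaring mod 100: 21^1≡21, 21^2≡41, 21^4≡81, 21^8≡61, 21^16≡21, 21^32≡41, 21^64≡81, 21^128≡61, 21^256≡21, 21^512≡41.
Since 662 = 2 + 4 + 16 + 128 + 512 in binary, 21^662 ≡ 41·81·21·61·41 ≡ 41 (mod 100).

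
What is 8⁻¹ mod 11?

7

8·7 = 56 = 5·11 + 1, so 8⁻¹ ≡ 7 (mod 11).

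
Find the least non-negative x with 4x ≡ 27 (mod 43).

The inverse of 4 mod 43 is 11 (since 4·11 = 44 ≡ 1).
So x ≡ 11·27 = 297 ≡ 39 (mod 43).

39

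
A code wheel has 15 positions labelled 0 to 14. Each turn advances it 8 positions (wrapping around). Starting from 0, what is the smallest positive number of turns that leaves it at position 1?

2

15 = 1·8 + 7
8 = 1·7 + 1
7 = 7·1 + 0
Back-substituting gives 8·2 ≡ 1 (mod 15).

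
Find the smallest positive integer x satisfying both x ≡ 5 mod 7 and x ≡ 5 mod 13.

x ≡ 5 (mod 7) gives x ∈ {5}.
The first of these with x mod 13 = 5 is 5.

5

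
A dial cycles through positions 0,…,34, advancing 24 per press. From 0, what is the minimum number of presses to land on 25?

24⁻¹ ≡ 19 (mod 35) because 24·19 = 456 = 13·35 + 1.
Multiplying both sides by 19: x ≡ 19·25 = 475 ≡ 20 (mod 35).

20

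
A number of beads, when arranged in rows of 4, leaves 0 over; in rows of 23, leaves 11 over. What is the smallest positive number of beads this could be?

80

Since 23·3 ≡ 1 (mod 4), take x = 11 + 23·((0−11)·3 mod 4) = 11 + 23·3 = 80.
Check: 80 mod 4 = 0, 80 mod 23 = 11.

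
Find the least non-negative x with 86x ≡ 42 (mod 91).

86⁻¹ ≡ 18 (mod 91) because 86·18 = 1548 = 17·91 + 1.
So x ≡ 18·42 = 756 ≡ 28 (mod 91).

28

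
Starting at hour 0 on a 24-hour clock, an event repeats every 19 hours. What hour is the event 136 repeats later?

16

136·19 = 2584.
2584 − 107·24 = 16, so 2584 ≡ 16 (mod 24).
(0 + 16) mod 24 = 16.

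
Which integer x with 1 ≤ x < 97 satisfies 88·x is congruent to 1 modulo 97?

43

88·43 = 3784 = 39·97 + 1, so 88⁻¹ ≡ 43 (mod 97).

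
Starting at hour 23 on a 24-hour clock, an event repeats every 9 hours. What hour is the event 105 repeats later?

105·9 = 945.
945 mod 24 = 9 (since 39·24 = 936).
(23 + 9) mod 24 = 8.

8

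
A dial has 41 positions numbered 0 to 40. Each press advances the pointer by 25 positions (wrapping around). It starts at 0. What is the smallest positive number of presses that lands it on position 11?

25⁻¹ ≡ 23 (mod 41) because 25·23 = 575 = 14·41 + 1.
Multiplying both sides by 23: x ≡ 23·11 = 253 ≡ 7 (mod 41).
Check: 25·7 = 175 = 4·41 + 11.

7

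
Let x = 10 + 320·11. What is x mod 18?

2

320·11 = 3520.
3520 mod 18 = 10 (since 195·18 = 3510).
(10 + 10) mod 18 = 2.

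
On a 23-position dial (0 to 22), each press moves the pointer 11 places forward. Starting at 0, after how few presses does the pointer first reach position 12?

11⁻¹ ≡ 21 (mod 23) because 11·21 = 231 = 10·23 + 1.
So x ≡ 21·12 = 252 ≡ 22 (mod 23).
Check: 11·22 = 242 = 10·23 + 12.

22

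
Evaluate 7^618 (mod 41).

5

Successive squares of 7 mod 41: 7^1≡7, 7^2≡8, 7^4≡23, 7^8≡37, 7^16≡16, 7^32≡10, 7^64≡18, 7^128≡37, 7^256≡16, 7^512≡10.
Since 618 = 2 + 8 + 32 + 64 + 512 in binary, 7^618 ≡ 8·37·10·18·10 ≡ 5 (mod 41).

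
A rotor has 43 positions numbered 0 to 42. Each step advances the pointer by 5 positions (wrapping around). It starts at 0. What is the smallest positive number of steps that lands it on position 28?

5⁻¹ ≡ 26 (mod 43) because 5·26 = 130 = 3·43 + 1.
Multiplying both sides by 26: x ≡ 26·28 = 728 ≡ 40 (mod 43).

40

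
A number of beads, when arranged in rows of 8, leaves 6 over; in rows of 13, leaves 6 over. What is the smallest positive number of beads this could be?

6

x ≡ 6 (mod 8) gives x ∈ {6}.
The first of these with x mod 13 = 6 is 6.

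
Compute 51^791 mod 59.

Successive squares of 51 mod 59: 51^1≡51, 51^2≡5, 51^4≡25, 51^8≡35, 51^16≡45, 51^32≡19, 51^64≡7, 51^128≡49, 51^256≡41, 51^512≡29.
Since 791 = 1 + 2 + 4 + 16 + 256 + 512 in binary, 51^791 ≡ 51·5·25·45·41·29 ≡ 35 (mod 59).

35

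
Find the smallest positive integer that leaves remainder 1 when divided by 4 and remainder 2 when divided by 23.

Since 23·3 ≡ 1 (mod 4), take x = 2 + 23·((1−2)·3 mod 4) = 2 + 23·1 = 25.
Check: 25 mod 4 = 1, 25 mod 23 = 2.

25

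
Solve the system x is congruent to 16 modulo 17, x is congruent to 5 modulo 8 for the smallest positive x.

x ≡ 5 (mod 8) gives x ∈ {5, 13, 21, 29, 37, 45, 53, 61, …}.
The first of these with x mod 17 = 16 is 101.

101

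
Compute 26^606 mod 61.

By repeated squaring mod 61: 26^1≡26, 26^2≡5, 26^4≡25, 26^8≡15, 26^16≡42, 26^32≡56, 26^64≡25, 26^128≡15, 26^256≡42, 26^512≡56.
Since 606 = 2 + 4 + 8 + 16 + 64 + 512 in binary, 26^606 ≡ 5·25·15·42·25·56 ≡ 3 (mod 61).

3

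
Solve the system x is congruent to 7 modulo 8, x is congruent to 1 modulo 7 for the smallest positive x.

x ≡ 1 (mod 7) gives x ∈ {1, 8, 15}.
The first of these with x mod 8 = 7 is 15.

15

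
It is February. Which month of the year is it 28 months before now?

28 − 2·12 = 4, so 28 ≡ 4 (mod 12).
February − 4 months → October.

October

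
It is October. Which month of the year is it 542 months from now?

December

542 = 45·12 + 2, so 542 mod 12 = 2.
October + 2 months → December.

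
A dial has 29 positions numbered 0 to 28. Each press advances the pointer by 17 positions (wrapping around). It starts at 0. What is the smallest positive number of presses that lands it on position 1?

12

The inverse of 17 mod 29 is 12 (since 17·12 = 204 ≡ 1).
Multiplying both sides by 12: x ≡ 12·1 = 12 ≡ 12 (mod 29).
Check: 17·12 = 204 = 7·29 + 1.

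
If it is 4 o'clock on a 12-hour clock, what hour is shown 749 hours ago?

749 mod 12 = 5 (since 62·12 = 744).
4 − 5 → 11 on a 12-hour dial.

11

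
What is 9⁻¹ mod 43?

24

43 = 4·9 + 7
9 = 1·7 + 2
7 = 3·2 + 1
2 = 2·1 + 0
Back-substituting gives 9·24 ≡ 1 (mod 43).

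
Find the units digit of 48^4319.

Last digits of 8^n: 8, 4, 2, 6 (period 4).
4319 leaves remainder 3 on division by 4, so 48^4319 ends in 2.

2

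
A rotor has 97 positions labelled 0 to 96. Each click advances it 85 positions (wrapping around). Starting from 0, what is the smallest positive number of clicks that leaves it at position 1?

8

97 = 1·85 + 12
85 = 7·12 + 1
12 = 12·1 + 0
Back-substituting gives 85·8 ≡ 1 (mod 97).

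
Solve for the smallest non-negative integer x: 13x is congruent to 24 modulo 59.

20

The inverse of 13 mod 59 is 50 (since 13·50 = 650 ≡ 1).
So x ≡ 50·24 = 1200 ≡ 20 (mod 59).
Check: 13·20 = 260 = 4·59 + 24.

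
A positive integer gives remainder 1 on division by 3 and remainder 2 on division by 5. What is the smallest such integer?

7

x ≡ 1 (mod 3) gives x ∈ {1, 4, 7}.
The first of these with x mod 5 = 2 is 7.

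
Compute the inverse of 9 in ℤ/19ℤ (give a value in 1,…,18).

9·17 = 153 = 8·19 + 1, so 9⁻¹ ≡ 17 (mod 19).

17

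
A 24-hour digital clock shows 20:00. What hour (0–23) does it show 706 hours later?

6

706 − 29·24 = 10, so 706 ≡ 10 (mod 24).
(20 + 10) mod 24 = 6.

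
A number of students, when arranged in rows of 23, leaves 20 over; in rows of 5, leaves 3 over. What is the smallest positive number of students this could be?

43

x ≡ 3 (mod 5) gives x ∈ {3, 8, 13, 18, 23, 28, 33, 38, …}.
The first of these with x mod 23 = 20 is 43.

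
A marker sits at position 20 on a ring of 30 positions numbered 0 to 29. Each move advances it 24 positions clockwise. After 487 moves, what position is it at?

8

487·24 = 11688.
11688 − 389·30 = 18, so 11688 ≡ 18 (mod 30).
(20 + 18) mod 30 = 8.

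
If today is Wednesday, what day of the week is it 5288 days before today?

5288 = 755·7 + 3, so 5288 mod 7 = 3.
Wednesday − 3 days → Sunday.

Sunday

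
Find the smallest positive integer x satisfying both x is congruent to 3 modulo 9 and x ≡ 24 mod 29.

111

x ≡ 3 (mod 9) gives x ∈ {3, 12, 21, 30, 39, 48, 57, 66, …}.
The first of these with x mod 29 = 24 is 111.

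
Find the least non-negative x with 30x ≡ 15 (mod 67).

The inverse of 30 mod 67 is 38 (since 30·38 = 1140 ≡ 1).
Multiplying both sides by 38: x ≡ 38·15 = 570 ≡ 34 (mod 67).

34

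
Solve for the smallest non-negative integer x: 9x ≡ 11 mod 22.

The inverse of 9 mod 22 is 5 (since 9·5 = 45 ≡ 1).
So x ≡ 5·11 = 55 ≡ 11 (mod 22).

11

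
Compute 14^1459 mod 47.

Successive squares of 14 mod 47: 14^1≡14, 14^2≡8, 14^4≡17, 14^8≡7, 14^16≡2, 14^32≡4, 14^64≡16, 14^128≡21, 14^256≡18, 14^512≡42, 14^1024≡25.
1459 = 1 + 2 + 16 + 32 + 128 + 256 + 1024, so 14^1459 ≡ 14·8·2·4·21·18·25 ≡ 9 (mod 47).

9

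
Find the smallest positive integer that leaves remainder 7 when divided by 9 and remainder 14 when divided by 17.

x ≡ 7 (mod 9) gives x ∈ {7, 16, 25, 34, 43, 52, 61, 70, …}.
The first of these with x mod 17 = 14 is 133.

133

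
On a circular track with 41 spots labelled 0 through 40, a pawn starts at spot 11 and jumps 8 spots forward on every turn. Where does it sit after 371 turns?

371·8 = 2968.
Dividing 2968 by 41 gives quotient 72 and remainder 16.
(11 + 16) mod 41 = 27.

27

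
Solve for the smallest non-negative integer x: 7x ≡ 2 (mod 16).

7⁻¹ ≡ 7 (mod 16) because 7·7 = 49 = 3·16 + 1.
Multiplying both sides by 7: x ≡ 7·2 = 14 ≡ 14 (mod 16).
Check: 7·14 = 98 = 6·16 + 2.

14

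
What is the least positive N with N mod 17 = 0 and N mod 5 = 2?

17

x ≡ 2 (mod 5) gives x ∈ {2, 7, 12, 17}.
The first of these with x mod 17 = 0 is 17.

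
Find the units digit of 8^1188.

6

Last digits of 8^n: 8, 4, 2, 6 (period 4).
1188 mod 4 = 0, so the last digit matches 8^4 = 6.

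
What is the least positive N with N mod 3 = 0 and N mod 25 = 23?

48

Since 25·1 ≡ 1 (mod 3), take x = 23 + 25·((0−23)·1 mod 3) = 23 + 25·1 = 48.
Check: 48 mod 3 = 0, 48 mod 25 = 23.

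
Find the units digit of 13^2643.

7

Powers of 3 mod 10 repeat with period 4: 3, 9, 7, 1.
2643 mod 4 = 3, so the last digit matches 3^3 = 7.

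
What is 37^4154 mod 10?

9

Last digits of 7^n: 7, 9, 3, 1 (period 4).
4154 leaves remainder 2 on division by 4, so 37^4154 ends in 9.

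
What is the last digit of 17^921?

7

The units digit of 17^n cycles with period 4: 7, 9, 3, 1, …
921 mod 4 = 1, so the last digit matches 7^1 = 7.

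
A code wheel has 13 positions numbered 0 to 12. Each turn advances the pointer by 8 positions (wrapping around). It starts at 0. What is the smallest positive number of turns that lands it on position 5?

12

8⁻¹ ≡ 5 (mod 13) because 8·5 = 40 = 3·13 + 1.
Multiplying both sides by 5: x ≡ 5·5 = 25 ≡ 12 (mod 13).
Check: 8·12 = 96 = 7·13 + 5.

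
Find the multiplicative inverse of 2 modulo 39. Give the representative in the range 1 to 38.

20

2·20 = 40 = 1·39 + 1, so 2⁻¹ ≡ 20 (mod 39).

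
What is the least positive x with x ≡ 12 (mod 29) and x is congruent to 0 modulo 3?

Since 3·10 ≡ 1 (mod 29), take x = 0 + 3·((12−0)·10 mod 29) = 0 + 3·4 = 12.
Check: 12 mod 29 = 12, 12 mod 3 = 0.

12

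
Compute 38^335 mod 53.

Square-and-reduce mod 53: 38^1≡38, 38^2≡13, 38^4≡10, 38^8≡47, 38^16≡36, 38^32≡24, 38^64≡46, 38^128≡49, 38^256≡16.
335 = 1 + 2 + 4 + 8 + 64 + 256, so 38^335 ≡ 38·13·10·47·46·16 ≡ 25 (mod 53).

25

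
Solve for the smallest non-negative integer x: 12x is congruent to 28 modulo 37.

The inverse of 12 mod 37 is 34 (since 12·34 = 408 ≡ 1).
So x ≡ 34·28 = 952 ≡ 27 (mod 37).
Check: 12·27 = 324 = 8·37 + 28.

27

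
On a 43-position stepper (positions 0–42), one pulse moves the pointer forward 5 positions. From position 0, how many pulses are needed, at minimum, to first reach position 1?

43 = 8·5 + 3
5 = 1·3 + 2
3 = 1·2 + 1
2 = 2·1 + 0
Back-substituting gives 5·26 ≡ 1 (mod 43).

26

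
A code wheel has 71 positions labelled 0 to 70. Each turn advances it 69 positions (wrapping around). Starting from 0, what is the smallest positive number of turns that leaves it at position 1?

35

71 = 1·69 + 2
69 = 34·2 + 1
2 = 2·1 + 0
Back-substituting gives 69·35 ≡ 1 (mod 71).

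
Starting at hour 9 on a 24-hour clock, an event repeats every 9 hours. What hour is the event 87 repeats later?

87·9 = 783.
783 − 32·24 = 15, so 783 ≡ 15 (mod 24).
(9 + 15) mod 24 = 0.

0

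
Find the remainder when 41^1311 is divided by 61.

Square-and-reduce mod 61: 41^1≡41, 41^2≡34, 41^4≡58, 41^8≡9, 41^16≡20, 41^32≡34, 41^64≡58, 41^128≡9, 41^256≡20, 41^512≡34, 41^1024≡58.
Since 1311 = 1 + 2 + 4 + 8 + 16 + 256 + 1024 in binary, 41^1311 ≡ 41·34·58·9·20·20·58 ≡ 41 (mod 61).

41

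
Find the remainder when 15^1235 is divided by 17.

9

Successive squares of 15 mod 17: 15^1≡15, 15^2≡4, 15^4≡16, 15^8≡1, 15^16≡1, 15^32≡1, 15^64≡1, 15^128≡1, 15^256≡1, 15^512≡1, 15^1024≡1.
Since 1235 = 1 + 2 + 16 + 64 + 128 + 1024 in binary, 15^1235 ≡ 15·4·1·1·1·1 ≡ 9 (mod 17).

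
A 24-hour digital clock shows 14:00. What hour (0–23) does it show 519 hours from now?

5

519 = 21·24 + 15, so 519 mod 24 = 15.
(14 + 15) mod 24 = 5.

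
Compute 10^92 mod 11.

By repeated squaring mod 11: 10^1≡10, 10^2≡1, 10^4≡1, 10^8≡1, 10^16≡1, 10^32≡1, 10^64≡1.
Since 92 = 4 + 8 + 16 + 64 in binary, 10^92 ≡ 1·1·1·1 ≡ 1 (mod 11).

1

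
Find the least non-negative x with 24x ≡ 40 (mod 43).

24⁻¹ ≡ 9 (mod 43) because 24·9 = 216 = 5·43 + 1.
So x ≡ 9·40 = 360 ≡ 16 (mod 43).

16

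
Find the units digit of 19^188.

1

The units digit of 19^n cycles with period 2: 9, 1, …
188 mod 2 = 0, so the last digit matches 9^2 = 1.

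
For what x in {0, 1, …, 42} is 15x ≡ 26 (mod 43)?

The inverse of 15 mod 43 is 23 (since 15·23 = 345 ≡ 1).
So x ≡ 23·26 = 598 ≡ 39 (mod 43).

39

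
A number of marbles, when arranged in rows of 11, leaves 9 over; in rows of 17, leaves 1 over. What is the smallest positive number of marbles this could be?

x ≡ 9 (mod 11) gives x ∈ {9, 20, 31, 42, 53, 64, 75, 86}.
The first of these with x mod 17 = 1 is 86.

86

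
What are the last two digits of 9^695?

49

Square-and-reduce mod 100: 9^1≡9, 9^2≡81, 9^4≡61, 9^8≡21, 9^16≡41, 9^32≡81, 9^64≡61, 9^128≡21, 9^256≡41, 9^512≡81.
695 = 1 + 2 + 4 + 16 + 32 + 128 + 512, so 9^695 ≡ 9·81·61·41·81·21·81 ≡ 49 (mod 100).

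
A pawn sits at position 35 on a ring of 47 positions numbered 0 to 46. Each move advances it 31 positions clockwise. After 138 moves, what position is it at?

36

138·31 = 4278.
Dividing 4278 by 47 gives quotient 91 and remainder 1.
(35 + 1) mod 47 = 36.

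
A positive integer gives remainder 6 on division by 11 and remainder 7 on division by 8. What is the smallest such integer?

x ≡ 7 (mod 8) gives x ∈ {7, 15, 23, 31, 39}.
The first of these with x mod 11 = 6 is 39.

39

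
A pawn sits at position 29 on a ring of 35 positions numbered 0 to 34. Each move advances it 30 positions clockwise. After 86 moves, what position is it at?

86·30 = 2580.
2580 = 73·35 + 25, so 2580 mod 35 = 25.
(29 + 25) mod 35 = 19.

19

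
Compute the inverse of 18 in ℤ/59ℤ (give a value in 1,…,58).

18·23 = 414 = 7·59 + 1, so 18⁻¹ ≡ 23 (mod 59).

23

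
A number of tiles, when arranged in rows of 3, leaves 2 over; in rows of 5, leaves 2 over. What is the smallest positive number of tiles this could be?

2

x ≡ 2 (mod 3) gives x ∈ {2}.
The first of these with x mod 5 = 2 is 2.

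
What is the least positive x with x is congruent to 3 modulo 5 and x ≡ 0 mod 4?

x ≡ 0 (mod 4) gives x ∈ {0, 4, 8}.
The first of these with x mod 5 = 3 is 8.

8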